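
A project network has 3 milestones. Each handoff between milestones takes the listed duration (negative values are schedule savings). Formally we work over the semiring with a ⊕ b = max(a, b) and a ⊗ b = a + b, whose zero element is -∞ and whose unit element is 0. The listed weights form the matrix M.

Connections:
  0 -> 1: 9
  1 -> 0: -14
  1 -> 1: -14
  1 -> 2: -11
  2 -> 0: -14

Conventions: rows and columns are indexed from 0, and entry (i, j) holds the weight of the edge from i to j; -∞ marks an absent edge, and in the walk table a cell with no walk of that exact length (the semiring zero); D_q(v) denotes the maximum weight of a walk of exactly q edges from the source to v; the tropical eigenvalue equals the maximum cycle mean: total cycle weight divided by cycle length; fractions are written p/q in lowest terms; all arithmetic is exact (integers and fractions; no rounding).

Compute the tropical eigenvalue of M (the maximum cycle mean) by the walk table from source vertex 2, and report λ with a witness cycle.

q=0: [-∞, -∞, 0]
q=1: [-14, -∞, -∞]
q=2: [-∞, -5, -∞]
q=3: [-19, -19, -16]
Optimal cycle mean attained by: cycle 0->1->0, total 9 + (-14), length 2.
Answer: λ = -5/2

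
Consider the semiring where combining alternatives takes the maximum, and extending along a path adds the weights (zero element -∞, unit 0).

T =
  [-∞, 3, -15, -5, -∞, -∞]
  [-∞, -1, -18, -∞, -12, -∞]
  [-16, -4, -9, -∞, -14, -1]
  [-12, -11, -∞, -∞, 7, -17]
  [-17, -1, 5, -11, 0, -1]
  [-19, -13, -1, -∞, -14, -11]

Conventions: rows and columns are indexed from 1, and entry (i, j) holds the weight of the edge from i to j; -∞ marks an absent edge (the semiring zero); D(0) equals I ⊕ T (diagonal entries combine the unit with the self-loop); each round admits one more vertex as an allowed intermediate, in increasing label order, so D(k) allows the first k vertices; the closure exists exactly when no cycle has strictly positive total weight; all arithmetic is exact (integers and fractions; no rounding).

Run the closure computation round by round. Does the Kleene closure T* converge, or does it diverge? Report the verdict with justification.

D(0):
  [0, 3, -15, -5, -∞, -∞]
  [-∞, 0, -18, -∞, -12, -∞]
  [-16, -4, 0, -∞, -14, -1]
  [-12, -11, -∞, 0, 7, -17]
  [-17, -1, 5, -11, 0, -1]
  [-19, -13, -1, -∞, -14, 0]
D(1):
  [0, 3, -15, -5, -∞, -∞]
  [-∞, 0, -18, -∞, -12, -∞]
  [-16, -4, 0, -21, -14, -1]
  [-12, -9, -27, 0, 7, -17]
  [-17, -1, 5, -11, 0, -1]
  [-19, -13, -1, -24, -14, 0]
D(2):
  [0, 3, -15, -5, -9, -∞]
  [-∞, 0, -18, -∞, -12, -∞]
  [-16, -4, 0, -21, -14, -1]
  [-12, -9, -27, 0, 7, -17]
  [-17, -1, 5, -11, 0, -1]
  [-19, -13, -1, -24, -14, 0]
D(3):
  [0, 3, -15, -5, -9, -16]
  [-34, 0, -18, -39, -12, -19]
  [-16, -4, 0, -21, -14, -1]
  [-12, -9, -27, 0, 7, -17]
  [-11, 1, 5, -11, 0, 4]
  [-17, -5, -1, -22, -14, 0]
D(4):
  [0, 3, -15, -5, 2, -16]
  [-34, 0, -18, -39, -12, -19]
  [-16, -4, 0, -21, -14, -1]
  [-12, -9, -27, 0, 7, -17]
  [-11, 1, 5, -11, 0, 4]
  [-17, -5, -1, -22, -14, 0]
D(5):
  [0, 3, 7, -5, 2, 6]
  [-23, 0, -7, -23, -12, -8]
  [-16, -4, 0, -21, -14, -1]
  [-4, 8, 12, 0, 7, 11]
  [-11, 1, 5, -11, 0, 4]
  [-17, -5, -1, -22, -14, 0]
D(6):
  [0, 3, 7, -5, 2, 6]
  [-23, 0, -7, -23, -12, -8]
  [-16, -4, 0, -21, -14, -1]
  [-4, 8, 12, 0, 7, 11]
  [-11, 1, 5, -11, 0, 4]
  [-17, -5, -1, -22, -14, 0]
Key observation: every diagonal entry stays at the unit through all rounds, so no improving cycle exists.
Answer: CONVERGES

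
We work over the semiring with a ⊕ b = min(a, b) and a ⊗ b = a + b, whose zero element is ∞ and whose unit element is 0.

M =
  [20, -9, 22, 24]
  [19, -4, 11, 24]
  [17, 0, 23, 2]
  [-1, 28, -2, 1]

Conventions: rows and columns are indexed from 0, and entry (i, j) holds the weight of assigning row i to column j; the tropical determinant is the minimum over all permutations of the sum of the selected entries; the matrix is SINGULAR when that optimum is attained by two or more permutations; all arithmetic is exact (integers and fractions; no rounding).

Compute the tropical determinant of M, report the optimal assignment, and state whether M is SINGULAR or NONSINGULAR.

σ = (0, 1, 2, 3): 20 + (-4) + 23 + 1 = 40
σ = (0, 1, 3, 2): 20 + (-4) + 2 + (-2) = 16
σ = (0, 2, 1, 3): 20 + 11 + 0 + 1 = 32
σ = (0, 2, 3, 1): 20 + 11 + 2 + 28 = 61
σ = (0, 3, 1, 2): 20 + 24 + 0 + (-2) = 42
σ = (0, 3, 2, 1): 20 + 24 + 23 + 28 = 95
σ = (1, 0, 2, 3): (-9) + 19 + 23 + 1 = 34
σ = (1, 0, 3, 2): (-9) + 19 + 2 + (-2) = 10
σ = (1, 2, 0, 3): (-9) + 11 + 17 + 1 = 20
σ = (1, 2, 3, 0): (-9) + 11 + 2 + (-1) = 3
σ = (1, 3, 0, 2): (-9) + 24 + 17 + (-2) = 30
σ = (1, 3, 2, 0): (-9) + 24 + 23 + (-1) = 37
σ = (2, 0, 1, 3): 22 + 19 + 0 + 1 = 42
σ = (2, 0, 3, 1): 22 + 19 + 2 + 28 = 71
σ = (2, 1, 0, 3): 22 + (-4) + 17 + 1 = 36
σ = (2, 1, 3, 0): 22 + (-4) + 2 + (-1) = 19
σ = (2, 3, 0, 1): 22 + 24 + 17 + 28 = 91
σ = (2, 3, 1, 0): 22 + 24 + 0 + (-1) = 45
σ = (3, 0, 1, 2): 24 + 19 + 0 + (-2) = 41
σ = (3, 0, 2, 1): 24 + 19 + 23 + 28 = 94
σ = (3, 1, 0, 2): 24 + (-4) + 17 + (-2) = 35
σ = (3, 1, 2, 0): 24 + (-4) + 23 + (-1) = 42
σ = (3, 2, 0, 1): 24 + 11 + 17 + 28 = 80
σ = (3, 2, 1, 0): 24 + 11 + 0 + (-1) = 34
Optimal value attained by: σ = (1, 2, 3, 0).
Answer: det⊕(M) = 3; verdict: NONSINGULAR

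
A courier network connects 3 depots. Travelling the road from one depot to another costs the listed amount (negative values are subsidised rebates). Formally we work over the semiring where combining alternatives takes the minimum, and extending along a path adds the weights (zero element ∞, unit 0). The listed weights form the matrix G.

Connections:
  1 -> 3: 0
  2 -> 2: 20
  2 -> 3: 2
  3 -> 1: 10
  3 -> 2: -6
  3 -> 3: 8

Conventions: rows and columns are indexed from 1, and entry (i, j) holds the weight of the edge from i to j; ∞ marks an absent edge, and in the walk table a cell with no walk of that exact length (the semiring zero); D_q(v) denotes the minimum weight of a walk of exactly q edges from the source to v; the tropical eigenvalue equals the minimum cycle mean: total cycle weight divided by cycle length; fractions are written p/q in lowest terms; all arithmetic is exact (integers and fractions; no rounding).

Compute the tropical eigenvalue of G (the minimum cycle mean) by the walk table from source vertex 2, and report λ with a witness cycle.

q=0: [∞, 0, ∞]
q=1: [∞, 20, 2]
q=2: [12, -4, 10]
q=3: [20, 4, -2]
Optimal cycle mean attained by: cycle 2->3->2, total 2 + (-6), length 2.
Answer: λ = -2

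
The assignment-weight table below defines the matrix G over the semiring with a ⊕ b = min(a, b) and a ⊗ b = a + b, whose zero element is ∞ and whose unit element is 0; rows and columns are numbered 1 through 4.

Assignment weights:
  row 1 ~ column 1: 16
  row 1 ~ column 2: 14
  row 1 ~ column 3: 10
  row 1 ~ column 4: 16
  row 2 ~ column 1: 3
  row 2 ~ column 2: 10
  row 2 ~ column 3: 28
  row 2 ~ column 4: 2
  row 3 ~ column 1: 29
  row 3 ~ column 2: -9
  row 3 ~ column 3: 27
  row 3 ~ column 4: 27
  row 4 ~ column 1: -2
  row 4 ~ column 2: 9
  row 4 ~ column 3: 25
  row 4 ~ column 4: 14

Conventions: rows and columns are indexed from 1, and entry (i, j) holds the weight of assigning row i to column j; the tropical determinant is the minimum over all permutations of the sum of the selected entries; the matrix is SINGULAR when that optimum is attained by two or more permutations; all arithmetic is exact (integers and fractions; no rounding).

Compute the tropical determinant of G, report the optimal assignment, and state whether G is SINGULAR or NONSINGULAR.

σ = (1, 2, 3, 4): 16 + 10 + 27 + 14 = 67
σ = (1, 2, 4, 3): 16 + 10 + 27 + 25 = 78
σ = (1, 3, 2, 4): 16 + 28 + (-9) + 14 = 49
σ = (1, 3, 4, 2): 16 + 28 + 27 + 9 = 80
σ = (1, 4, 2, 3): 16 + 2 + (-9) + 25 = 34
σ = (1, 4, 3, 2): 16 + 2 + 27 + 9 = 54
σ = (2, 1, 3, 4): 14 + 3 + 27 + 14 = 58
σ = (2, 1, 4, 3): 14 + 3 + 27 + 25 = 69
σ = (2, 3, 1, 4): 14 + 28 + 29 + 14 = 85
σ = (2, 3, 4, 1): 14 + 28 + 27 + (-2) = 67
σ = (2, 4, 1, 3): 14 + 2 + 29 + 25 = 70
σ = (2, 4, 3, 1): 14 + 2 + 27 + (-2) = 41
σ = (3, 1, 2, 4): 10 + 3 + (-9) + 14 = 18
σ = (3, 1, 4, 2): 10 + 3 + 27 + 9 = 49
σ = (3, 2, 1, 4): 10 + 10 + 29 + 14 = 63
σ = (3, 2, 4, 1): 10 + 10 + 27 + (-2) = 45
σ = (3, 4, 1, 2): 10 + 2 + 29 + 9 = 50
σ = (3, 4, 2, 1): 10 + 2 + (-9) + (-2) = 1
σ = (4, 1, 2, 3): 16 + 3 + (-9) + 25 = 35
σ = (4, 1, 3, 2): 16 + 3 + 27 + 9 = 55
σ = (4, 2, 1, 3): 16 + 10 + 29 + 25 = 80
σ = (4, 2, 3, 1): 16 + 10 + 27 + (-2) = 51
σ = (4, 3, 1, 2): 16 + 28 + 29 + 9 = 82
σ = (4, 3, 2, 1): 16 + 28 + (-9) + (-2) = 33
Optimal value attained by: σ = (3, 4, 2, 1).
Answer: det⊕(G) = 1; verdict: NONSINGULAR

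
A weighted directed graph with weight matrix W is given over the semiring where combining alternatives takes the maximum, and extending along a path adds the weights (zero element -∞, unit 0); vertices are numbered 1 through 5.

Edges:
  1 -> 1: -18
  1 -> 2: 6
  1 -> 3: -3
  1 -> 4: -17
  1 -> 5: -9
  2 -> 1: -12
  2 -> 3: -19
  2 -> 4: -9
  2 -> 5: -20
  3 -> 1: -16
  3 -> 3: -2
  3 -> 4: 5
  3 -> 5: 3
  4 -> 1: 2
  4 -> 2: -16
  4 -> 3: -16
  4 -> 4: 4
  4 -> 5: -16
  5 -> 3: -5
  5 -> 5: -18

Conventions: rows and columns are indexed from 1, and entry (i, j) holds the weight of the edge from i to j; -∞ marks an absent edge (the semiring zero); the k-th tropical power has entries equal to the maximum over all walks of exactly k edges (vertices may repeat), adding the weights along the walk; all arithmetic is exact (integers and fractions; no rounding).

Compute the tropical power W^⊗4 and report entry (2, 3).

W^⊗2:
  [-6, -12, -5, 2, 0]
  [-7, -6, -15, -5, -16]
  [7, -10, -2, 9, 1]
  [6, 8, -1, 8, -7]
  [-21, -∞, -7, 0, -2]
W^⊗3:
  [4, 0, -5, 6, -2]
  [-3, -1, -10, -1, -12]
  [11, 13, 4, 13, 1]
  [10, 12, 3, 12, 2]
  [2, -15, -7, 4, -4]
W^⊗4:
  [8, 10, 1, 10, -2]
  [1, 3, -6, 3, -7]
  [15, 17, 8, 17, 7]
  [14, 16, 7, 16, 6]
  [6, 8, -1, 8, -4]
Key observation: the optimum is the walk 2->4->4->1->3, with weight (-9) + 4 + 2 + (-3) = -6.
Optimal value attained by: walk 2->4->4->1->3.
Answer: (W^⊗4)[2][3] = -6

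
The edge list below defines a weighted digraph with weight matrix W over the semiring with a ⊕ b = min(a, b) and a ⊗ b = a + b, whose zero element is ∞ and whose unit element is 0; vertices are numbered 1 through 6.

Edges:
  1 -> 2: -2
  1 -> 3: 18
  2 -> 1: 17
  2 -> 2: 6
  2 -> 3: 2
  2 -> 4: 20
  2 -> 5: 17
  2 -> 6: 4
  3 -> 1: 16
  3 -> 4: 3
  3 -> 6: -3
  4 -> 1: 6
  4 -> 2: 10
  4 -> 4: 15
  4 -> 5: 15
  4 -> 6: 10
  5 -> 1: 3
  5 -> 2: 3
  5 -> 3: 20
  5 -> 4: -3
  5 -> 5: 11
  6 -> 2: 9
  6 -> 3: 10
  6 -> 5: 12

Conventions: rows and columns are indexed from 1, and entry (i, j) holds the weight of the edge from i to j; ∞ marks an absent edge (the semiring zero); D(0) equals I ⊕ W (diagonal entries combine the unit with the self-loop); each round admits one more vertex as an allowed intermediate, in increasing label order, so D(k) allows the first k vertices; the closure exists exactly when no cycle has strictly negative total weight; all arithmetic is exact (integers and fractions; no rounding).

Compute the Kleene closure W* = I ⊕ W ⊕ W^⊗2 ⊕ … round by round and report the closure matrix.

D(0):
  [0, -2, 18, ∞, ∞, ∞]
  [17, 0, 2, 20, 17, 4]
  [16, ∞, 0, 3, ∞, -3]
  [6, 10, ∞, 0, 15, 10]
  [3, 3, 20, -3, 0, ∞]
  [∞, 9, 10, ∞, 12, 0]
D(1):
  [0, -2, 18, ∞, ∞, ∞]
  [17, 0, 2, 20, 17, 4]
  [16, 14, 0, 3, ∞, -3]
  [6, 4, 24, 0, 15, 10]
  [3, 1, 20, -3, 0, ∞]
  [∞, 9, 10, ∞, 12, 0]
D(2):
  [0, -2, 0, 18, 15, 2]
  [17, 0, 2, 20, 17, 4]
  [16, 14, 0, 3, 31, -3]
  [6, 4, 6, 0, 15, 8]
  [3, 1, 3, -3, 0, 5]
  [26, 9, 10, 29, 12, 0]
D(3):
  [0, -2, 0, 3, 15, -3]
  [17, 0, 2, 5, 17, -1]
  [16, 14, 0, 3, 31, -3]
  [6, 4, 6, 0, 15, 3]
  [3, 1, 3, -3, 0, 0]
  [26, 9, 10, 13, 12, 0]
D(4):
  [0, -2, 0, 3, 15, -3]
  [11, 0, 2, 5, 17, -1]
  [9, 7, 0, 3, 18, -3]
  [6, 4, 6, 0, 15, 3]
  [3, 1, 3, -3, 0, 0]
  [19, 9, 10, 13, 12, 0]
D(5):
  [0, -2, 0, 3, 15, -3]
  [11, 0, 2, 5, 17, -1]
  [9, 7, 0, 3, 18, -3]
  [6, 4, 6, 0, 15, 3]
  [3, 1, 3, -3, 0, 0]
  [15, 9, 10, 9, 12, 0]
D(6):
  [0, -2, 0, 3, 9, -3]
  [11, 0, 2, 5, 11, -1]
  [9, 6, 0, 3, 9, -3]
  [6, 4, 6, 0, 15, 3]
  [3, 1, 3, -3, 0, 0]
  [15, 9, 10, 9, 12, 0]
Answer: W* = [[0, -2, 0, 3, 9, -3], [11, 0, 2, 5, 11, -1], [9, 6, 0, 3, 9, -3], [6, 4, 6, 0, 15, 3], [3, 1, 3, -3, 0, 0], [15, 9, 10, 9, 12, 0]]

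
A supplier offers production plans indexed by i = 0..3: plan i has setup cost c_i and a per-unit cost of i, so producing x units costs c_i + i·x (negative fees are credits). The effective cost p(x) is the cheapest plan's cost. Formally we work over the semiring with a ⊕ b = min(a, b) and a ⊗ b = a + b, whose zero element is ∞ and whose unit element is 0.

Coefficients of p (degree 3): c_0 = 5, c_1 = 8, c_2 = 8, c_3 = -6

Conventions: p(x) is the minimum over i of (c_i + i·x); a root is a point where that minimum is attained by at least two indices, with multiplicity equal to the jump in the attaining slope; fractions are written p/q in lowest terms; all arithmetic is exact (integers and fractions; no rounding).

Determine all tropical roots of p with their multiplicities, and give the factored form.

hull edge (i=0, c=5) to (i=3, c=-6): slope -11/3, span 3
Factored form: p(x) = -6 ⊗ (x ⊕ 11/3) ⊗ (x ⊕ 11/3) ⊗ (x ⊕ 11/3)
Answer: roots = 11/3 (mult 3)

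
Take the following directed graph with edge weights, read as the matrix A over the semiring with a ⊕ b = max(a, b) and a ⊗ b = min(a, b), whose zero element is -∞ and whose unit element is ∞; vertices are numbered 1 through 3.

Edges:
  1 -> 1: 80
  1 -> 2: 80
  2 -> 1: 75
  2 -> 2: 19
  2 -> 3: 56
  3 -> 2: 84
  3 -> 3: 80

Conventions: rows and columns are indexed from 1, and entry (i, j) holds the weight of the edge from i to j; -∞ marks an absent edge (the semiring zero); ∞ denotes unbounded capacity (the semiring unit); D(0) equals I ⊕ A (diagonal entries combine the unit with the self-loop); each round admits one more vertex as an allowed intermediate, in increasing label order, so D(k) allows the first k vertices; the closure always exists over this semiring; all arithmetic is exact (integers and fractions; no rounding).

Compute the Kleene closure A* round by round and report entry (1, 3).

D(0):
  [∞, 80, -∞]
  [75, ∞, 56]
  [-∞, 84, ∞]
D(1):
  [∞, 80, -∞]
  [75, ∞, 56]
  [-∞, 84, ∞]
D(2):
  [∞, 80, 56]
  [75, ∞, 56]
  [75, 84, ∞]
D(3):
  [∞, 80, 56]
  [75, ∞, 56]
  [75, 84, ∞]
Answer: A*[1][3] = 56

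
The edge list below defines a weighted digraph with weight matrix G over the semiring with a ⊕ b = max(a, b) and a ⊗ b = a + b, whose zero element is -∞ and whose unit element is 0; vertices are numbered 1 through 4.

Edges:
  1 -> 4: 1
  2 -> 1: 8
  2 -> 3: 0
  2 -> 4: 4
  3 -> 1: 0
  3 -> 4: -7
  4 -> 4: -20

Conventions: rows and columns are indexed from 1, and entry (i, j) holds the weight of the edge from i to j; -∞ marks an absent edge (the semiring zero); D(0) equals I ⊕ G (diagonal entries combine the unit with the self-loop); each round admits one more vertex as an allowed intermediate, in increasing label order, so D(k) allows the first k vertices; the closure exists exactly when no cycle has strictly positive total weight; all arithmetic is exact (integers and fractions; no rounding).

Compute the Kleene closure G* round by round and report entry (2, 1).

D(0):
  [0, -∞, -∞, 1]
  [8, 0, 0, 4]
  [0, -∞, 0, -7]
  [-∞, -∞, -∞, 0]
D(1):
  [0, -∞, -∞, 1]
  [8, 0, 0, 9]
  [0, -∞, 0, 1]
  [-∞, -∞, -∞, 0]
D(2):
  [0, -∞, -∞, 1]
  [8, 0, 0, 9]
  [0, -∞, 0, 1]
  [-∞, -∞, -∞, 0]
D(3):
  [0, -∞, -∞, 1]
  [8, 0, 0, 9]
  [0, -∞, 0, 1]
  [-∞, -∞, -∞, 0]
D(4):
  [0, -∞, -∞, 1]
  [8, 0, 0, 9]
  [0, -∞, 0, 1]
  [-∞, -∞, -∞, 0]
Answer: G*[2][1] = 8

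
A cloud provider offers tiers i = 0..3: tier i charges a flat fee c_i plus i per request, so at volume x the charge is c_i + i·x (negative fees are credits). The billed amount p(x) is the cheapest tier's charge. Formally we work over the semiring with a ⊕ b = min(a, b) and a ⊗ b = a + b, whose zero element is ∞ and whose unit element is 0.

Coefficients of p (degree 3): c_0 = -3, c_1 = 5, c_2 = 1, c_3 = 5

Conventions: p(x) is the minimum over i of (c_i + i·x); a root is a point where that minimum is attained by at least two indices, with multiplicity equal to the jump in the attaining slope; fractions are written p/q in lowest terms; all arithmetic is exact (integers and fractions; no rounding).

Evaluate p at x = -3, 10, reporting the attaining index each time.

p(-3) = min(-3+0·(-3)=-3, 5+1·(-3)=2, 1+2·(-3)=-5, 5+3·(-3)=-4) = -5 (attained by i=2)
p(10) = min(-3+0·10=-3, 5+1·10=15, 1+2·10=21, 5+3·10=35) = -3 (attained by i=0)
Answer: p(-3) = -5; p(10) = -3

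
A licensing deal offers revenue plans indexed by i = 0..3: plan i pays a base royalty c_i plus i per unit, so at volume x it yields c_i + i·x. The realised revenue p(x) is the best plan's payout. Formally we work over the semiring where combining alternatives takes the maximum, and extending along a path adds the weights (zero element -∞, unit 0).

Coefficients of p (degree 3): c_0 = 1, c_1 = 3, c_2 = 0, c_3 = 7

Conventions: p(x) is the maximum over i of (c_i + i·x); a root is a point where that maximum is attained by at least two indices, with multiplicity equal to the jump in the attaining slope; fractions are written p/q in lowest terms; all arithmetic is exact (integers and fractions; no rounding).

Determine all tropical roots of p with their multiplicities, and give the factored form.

hull edge (i=0, c=1) to (i=3, c=7): slope 2, span 3
Factored form: p(x) = 7 ⊗ (x ⊕ (-2)) ⊗ (x ⊕ (-2)) ⊗ (x ⊕ (-2))
Answer: roots = -2 (mult 3)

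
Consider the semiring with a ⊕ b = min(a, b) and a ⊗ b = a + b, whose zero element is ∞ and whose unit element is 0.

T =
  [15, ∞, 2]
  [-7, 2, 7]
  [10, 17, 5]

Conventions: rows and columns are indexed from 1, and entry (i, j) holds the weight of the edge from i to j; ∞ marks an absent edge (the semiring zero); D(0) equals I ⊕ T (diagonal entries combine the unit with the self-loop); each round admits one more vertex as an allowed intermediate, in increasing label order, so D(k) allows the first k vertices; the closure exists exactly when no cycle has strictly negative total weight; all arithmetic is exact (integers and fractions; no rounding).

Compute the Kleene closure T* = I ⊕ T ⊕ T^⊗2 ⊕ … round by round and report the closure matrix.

D(0):
  [0, ∞, 2]
  [-7, 0, 7]
  [10, 17, 0]
D(1):
  [0, ∞, 2]
  [-7, 0, -5]
  [10, 17, 0]
D(2):
  [0, ∞, 2]
  [-7, 0, -5]
  [10, 17, 0]
D(3):
  [0, 19, 2]
  [-7, 0, -5]
  [10, 17, 0]
Answer: T* = [[0, 19, 2], [-7, 0, -5], [10, 17, 0]]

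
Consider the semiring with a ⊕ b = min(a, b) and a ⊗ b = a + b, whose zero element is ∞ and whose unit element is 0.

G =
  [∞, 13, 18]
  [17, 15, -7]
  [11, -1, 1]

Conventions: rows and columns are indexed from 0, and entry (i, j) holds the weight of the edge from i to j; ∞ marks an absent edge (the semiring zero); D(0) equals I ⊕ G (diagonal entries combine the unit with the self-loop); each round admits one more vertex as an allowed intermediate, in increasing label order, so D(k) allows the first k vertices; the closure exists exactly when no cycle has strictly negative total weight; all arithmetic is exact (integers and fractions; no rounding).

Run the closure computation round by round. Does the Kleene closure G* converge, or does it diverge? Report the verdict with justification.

D(0):
  [0, 13, 18]
  [17, 0, -7]
  [11, -1, 0]
D(1):
  [0, 13, 18]
  [17, 0, -7]
  [11, -1, 0]
Detection: at round 2, diagonal entry (2, 2) turns strictly negative.
Key observation: the cycle 2->1->2 has total weight (-1) + (-7), which is strictly negative.
Answer: DIVERGES — negative cycle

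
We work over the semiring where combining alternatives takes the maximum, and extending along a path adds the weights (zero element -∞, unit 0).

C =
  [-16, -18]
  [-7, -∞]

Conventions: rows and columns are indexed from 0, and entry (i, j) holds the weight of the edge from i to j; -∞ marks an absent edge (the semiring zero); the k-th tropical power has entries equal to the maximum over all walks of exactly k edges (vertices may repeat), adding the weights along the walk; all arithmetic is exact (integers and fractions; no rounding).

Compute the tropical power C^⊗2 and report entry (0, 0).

C^⊗2:
  [-25, -34]
  [-23, -25]
Key observation: the optimum is the walk 0->1->0, with weight (-18) + (-7) = -25.
Optimal value attained by: walk 0->1->0.
Answer: (C^⊗2)[0][0] = -25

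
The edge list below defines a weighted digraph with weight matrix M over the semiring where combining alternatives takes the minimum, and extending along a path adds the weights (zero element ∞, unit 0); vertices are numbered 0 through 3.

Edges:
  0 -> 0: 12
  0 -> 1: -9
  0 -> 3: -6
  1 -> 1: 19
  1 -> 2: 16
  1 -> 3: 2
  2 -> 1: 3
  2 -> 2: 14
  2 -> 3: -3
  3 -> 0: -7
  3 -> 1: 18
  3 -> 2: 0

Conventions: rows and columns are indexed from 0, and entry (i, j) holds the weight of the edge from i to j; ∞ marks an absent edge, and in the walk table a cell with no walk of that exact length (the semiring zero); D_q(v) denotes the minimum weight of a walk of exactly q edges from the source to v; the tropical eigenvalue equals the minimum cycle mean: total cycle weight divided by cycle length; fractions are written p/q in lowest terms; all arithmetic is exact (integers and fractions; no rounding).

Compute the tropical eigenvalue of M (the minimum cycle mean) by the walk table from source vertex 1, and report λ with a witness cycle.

q=0: [∞, 0, ∞, ∞]
q=1: [∞, 19, 16, 2]
q=2: [-5, 19, 2, 13]
q=3: [6, -14, 13, -11]
q=4: [-18, -3, -11, -12]
Optimal cycle mean attained by: cycle 0->3->0, total (-6) + (-7), length 2.
Answer: λ = -13/2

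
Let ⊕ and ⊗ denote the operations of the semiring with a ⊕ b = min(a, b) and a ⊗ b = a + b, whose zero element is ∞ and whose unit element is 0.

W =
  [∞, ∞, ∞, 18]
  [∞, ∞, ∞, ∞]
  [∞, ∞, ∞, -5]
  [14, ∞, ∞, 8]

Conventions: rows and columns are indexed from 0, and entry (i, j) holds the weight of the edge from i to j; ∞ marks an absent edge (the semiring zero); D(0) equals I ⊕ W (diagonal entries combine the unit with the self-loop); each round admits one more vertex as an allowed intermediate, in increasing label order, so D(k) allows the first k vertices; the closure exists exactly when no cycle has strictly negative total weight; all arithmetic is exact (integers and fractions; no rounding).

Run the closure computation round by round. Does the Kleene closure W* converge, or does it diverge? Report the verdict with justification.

D(0):
  [0, ∞, ∞, 18]
  [∞, 0, ∞, ∞]
  [∞, ∞, 0, -5]
  [14, ∞, ∞, 0]
D(1):
  [0, ∞, ∞, 18]
  [∞, 0, ∞, ∞]
  [∞, ∞, 0, -5]
  [14, ∞, ∞, 0]
D(2):
  [0, ∞, ∞, 18]
  [∞, 0, ∞, ∞]
  [∞, ∞, 0, -5]
  [14, ∞, ∞, 0]
D(3):
  [0, ∞, ∞, 18]
  [∞, 0, ∞, ∞]
  [∞, ∞, 0, -5]
  [14, ∞, ∞, 0]
D(4):
  [0, ∞, ∞, 18]
  [∞, 0, ∞, ∞]
  [9, ∞, 0, -5]
  [14, ∞, ∞, 0]
Key observation: every diagonal entry stays at the unit through all rounds, so no improving cycle exists.
Answer: CONVERGES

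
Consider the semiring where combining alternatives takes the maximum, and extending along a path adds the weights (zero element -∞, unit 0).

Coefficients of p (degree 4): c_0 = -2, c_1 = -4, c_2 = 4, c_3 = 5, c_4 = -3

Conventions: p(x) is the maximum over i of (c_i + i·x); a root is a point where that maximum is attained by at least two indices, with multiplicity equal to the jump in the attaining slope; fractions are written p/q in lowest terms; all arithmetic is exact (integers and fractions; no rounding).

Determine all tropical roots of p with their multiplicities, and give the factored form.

hull edge (i=0, c=-2) to (i=2, c=4): slope 3, span 2
hull edge (i=2, c=4) to (i=3, c=5): slope 1, span 1
hull edge (i=3, c=5) to (i=4, c=-3): slope -8, span 1
Factored form: p(x) = -3 ⊗ (x ⊕ (-3)) ⊗ (x ⊕ (-3)) ⊗ (x ⊕ (-1)) ⊗ (x ⊕ 8)
Answer: roots = -3 (mult 2), -1 (mult 1), 8 (mult 1)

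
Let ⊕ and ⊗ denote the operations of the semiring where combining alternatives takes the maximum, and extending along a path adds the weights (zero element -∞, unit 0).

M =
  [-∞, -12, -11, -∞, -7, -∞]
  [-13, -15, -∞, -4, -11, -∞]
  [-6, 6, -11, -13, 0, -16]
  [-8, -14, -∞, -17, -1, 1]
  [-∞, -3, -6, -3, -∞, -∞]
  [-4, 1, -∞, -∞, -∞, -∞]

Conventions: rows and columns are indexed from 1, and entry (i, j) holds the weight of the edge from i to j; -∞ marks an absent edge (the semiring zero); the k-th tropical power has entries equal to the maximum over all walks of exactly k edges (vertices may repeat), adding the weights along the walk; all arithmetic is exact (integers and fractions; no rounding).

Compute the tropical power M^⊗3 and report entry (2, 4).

M^⊗2:
  [-17, -5, -13, -10, -11, -27]
  [-12, -14, -17, -14, -5, -3]
  [-7, -3, -6, 2, -5, -12]
  [-3, 2, -7, -4, -15, -16]
  [-11, 0, -17, -7, -4, -2]
  [-12, -14, -15, -3, -10, -∞]
M^⊗3:
  [-18, -7, -17, -9, -11, -9]
  [-7, -2, -11, -8, -15, -13]
  [-6, 0, -11, -7, 1, 3]
  [-11, -1, -14, -2, -5, -3]
  [-6, -1, -10, -4, -8, -6]
  [-11, -9, -16, -13, -4, -2]
Key observation: the optimum is the walk 2->4->5->4, with weight (-4) + (-1) + (-3) = -8.
Optimal value attained by: walk 2->4->5->4.
Answer: (M^⊗3)[2][4] = -8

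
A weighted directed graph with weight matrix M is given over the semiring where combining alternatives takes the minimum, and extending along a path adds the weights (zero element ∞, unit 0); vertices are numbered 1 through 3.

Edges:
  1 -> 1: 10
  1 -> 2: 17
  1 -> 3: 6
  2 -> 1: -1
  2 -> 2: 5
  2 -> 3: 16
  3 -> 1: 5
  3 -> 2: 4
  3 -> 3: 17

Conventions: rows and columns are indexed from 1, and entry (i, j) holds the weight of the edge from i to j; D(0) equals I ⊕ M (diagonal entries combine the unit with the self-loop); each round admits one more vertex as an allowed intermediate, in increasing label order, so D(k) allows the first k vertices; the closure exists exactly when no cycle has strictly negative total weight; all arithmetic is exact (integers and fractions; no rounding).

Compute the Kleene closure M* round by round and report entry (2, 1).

D(0):
  [0, 17, 6]
  [-1, 0, 16]
  [5, 4, 0]
D(1):
  [0, 17, 6]
  [-1, 0, 5]
  [5, 4, 0]
D(2):
  [0, 17, 6]
  [-1, 0, 5]
  [3, 4, 0]
D(3):
  [0, 10, 6]
  [-1, 0, 5]
  [3, 4, 0]
Answer: M*[2][1] = -1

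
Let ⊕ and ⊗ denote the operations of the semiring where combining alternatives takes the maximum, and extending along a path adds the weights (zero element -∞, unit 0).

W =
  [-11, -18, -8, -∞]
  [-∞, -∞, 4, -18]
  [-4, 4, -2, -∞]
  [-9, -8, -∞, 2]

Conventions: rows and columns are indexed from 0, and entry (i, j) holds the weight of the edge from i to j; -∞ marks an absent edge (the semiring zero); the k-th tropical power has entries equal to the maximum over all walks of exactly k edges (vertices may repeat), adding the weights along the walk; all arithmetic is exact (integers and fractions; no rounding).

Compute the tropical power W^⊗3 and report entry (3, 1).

W^⊗2:
  [-12, -4, -10, -36]
  [0, 8, 2, -16]
  [-6, 2, 8, -14]
  [-7, -6, -4, 4]
W^⊗3:
  [-14, -6, 0, -22]
  [-2, 6, 12, -10]
  [4, 12, 6, -12]
  [-5, 0, -2, 6]
Key observation: the optimum is the walk 3->1->2->1, with weight (-8) + 4 + 4 = 0.
Optimal value attained by: walk 3->1->2->1.
Answer: (W^⊗3)[3][1] = 0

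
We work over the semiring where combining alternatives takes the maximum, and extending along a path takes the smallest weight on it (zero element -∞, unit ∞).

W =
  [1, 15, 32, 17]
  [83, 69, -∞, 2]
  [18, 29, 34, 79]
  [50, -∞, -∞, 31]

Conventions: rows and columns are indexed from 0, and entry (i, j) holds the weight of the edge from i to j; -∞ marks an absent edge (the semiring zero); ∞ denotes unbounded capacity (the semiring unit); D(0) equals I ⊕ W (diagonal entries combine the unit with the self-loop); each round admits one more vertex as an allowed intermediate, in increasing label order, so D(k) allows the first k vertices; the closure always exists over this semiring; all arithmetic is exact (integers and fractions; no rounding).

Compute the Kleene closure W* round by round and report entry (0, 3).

D(0):
  [∞, 15, 32, 17]
  [83, ∞, -∞, 2]
  [18, 29, ∞, 79]
  [50, -∞, -∞, ∞]
D(1):
  [∞, 15, 32, 17]
  [83, ∞, 32, 17]
  [18, 29, ∞, 79]
  [50, 15, 32, ∞]
D(2):
  [∞, 15, 32, 17]
  [83, ∞, 32, 17]
  [29, 29, ∞, 79]
  [50, 15, 32, ∞]
D(3):
  [∞, 29, 32, 32]
  [83, ∞, 32, 32]
  [29, 29, ∞, 79]
  [50, 29, 32, ∞]
D(4):
  [∞, 29, 32, 32]
  [83, ∞, 32, 32]
  [50, 29, ∞, 79]
  [50, 29, 32, ∞]
Answer: W*[0][3] = 32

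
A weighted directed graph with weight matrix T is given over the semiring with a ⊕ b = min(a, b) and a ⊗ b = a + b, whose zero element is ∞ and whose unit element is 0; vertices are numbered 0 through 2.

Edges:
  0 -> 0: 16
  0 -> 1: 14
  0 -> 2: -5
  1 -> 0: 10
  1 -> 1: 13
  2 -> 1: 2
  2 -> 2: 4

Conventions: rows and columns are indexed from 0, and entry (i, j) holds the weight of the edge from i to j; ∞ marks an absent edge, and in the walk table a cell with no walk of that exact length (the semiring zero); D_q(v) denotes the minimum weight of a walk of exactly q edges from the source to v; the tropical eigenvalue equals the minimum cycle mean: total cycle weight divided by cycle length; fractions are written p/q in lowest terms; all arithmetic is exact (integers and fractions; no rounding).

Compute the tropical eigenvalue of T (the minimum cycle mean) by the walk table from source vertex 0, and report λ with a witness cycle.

q=0: [0, ∞, ∞]
q=1: [16, 14, -5]
q=2: [24, -3, -1]
q=3: [7, 1, 3]
Optimal cycle mean attained by: cycle 0->2->1->0, total (-5) + 2 + 10, length 3.
Answer: λ = 7/3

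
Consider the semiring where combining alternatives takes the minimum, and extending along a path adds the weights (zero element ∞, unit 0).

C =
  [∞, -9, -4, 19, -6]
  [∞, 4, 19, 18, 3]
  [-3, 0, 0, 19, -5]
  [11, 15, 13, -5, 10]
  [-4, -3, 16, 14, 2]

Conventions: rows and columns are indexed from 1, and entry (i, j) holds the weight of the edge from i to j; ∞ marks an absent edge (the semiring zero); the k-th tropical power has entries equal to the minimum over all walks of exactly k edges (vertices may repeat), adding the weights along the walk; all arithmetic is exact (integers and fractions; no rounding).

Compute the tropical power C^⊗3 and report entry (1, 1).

C^⊗2:
  [-10, -9, -4, 8, -9]
  [-1, 0, 19, 13, 5]
  [-9, -12, -7, 9, -9]
  [6, 2, 7, -10, 5]
  [-2, -13, -8, 9, -10]
C^⊗3:
  [-13, -19, -14, 3, -16]
  [1, -10, -5, 8, -7]
  [-13, -18, -13, 4, -15]
  [1, -3, 2, -15, 0]
  [-14, -13, -8, 4, -13]
Key observation: the optimum is the walk 1->3->5->1, with weight (-4) + (-5) + (-4) = -13.
Optimal value attained by: walk 1->3->5->1.
Answer: (C^⊗3)[1][1] = -13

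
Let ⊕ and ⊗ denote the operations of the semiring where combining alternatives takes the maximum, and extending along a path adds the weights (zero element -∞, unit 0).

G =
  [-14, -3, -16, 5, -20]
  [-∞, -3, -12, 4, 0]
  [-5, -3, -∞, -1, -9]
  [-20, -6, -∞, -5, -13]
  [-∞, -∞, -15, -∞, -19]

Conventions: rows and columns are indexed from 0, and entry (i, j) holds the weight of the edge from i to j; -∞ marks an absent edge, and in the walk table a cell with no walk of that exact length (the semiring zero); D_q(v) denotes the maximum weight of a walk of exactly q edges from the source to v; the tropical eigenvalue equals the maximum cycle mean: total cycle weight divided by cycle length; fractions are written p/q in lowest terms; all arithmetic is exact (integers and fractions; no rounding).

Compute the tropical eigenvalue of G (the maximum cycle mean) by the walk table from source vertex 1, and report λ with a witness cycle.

q=0: [-∞, 0, -∞, -∞, -∞]
q=1: [-∞, -3, -12, 4, 0]
q=2: [-16, -2, -15, 1, -3]
q=3: [-19, -5, -14, 2, -2]
q=4: [-18, -4, -17, -1, -5]
q=5: [-21, -7, -16, 0, -4]
Optimal cycle mean attained by: cycle 1->3->1, total 4 + (-6), length 2.
Answer: λ = -1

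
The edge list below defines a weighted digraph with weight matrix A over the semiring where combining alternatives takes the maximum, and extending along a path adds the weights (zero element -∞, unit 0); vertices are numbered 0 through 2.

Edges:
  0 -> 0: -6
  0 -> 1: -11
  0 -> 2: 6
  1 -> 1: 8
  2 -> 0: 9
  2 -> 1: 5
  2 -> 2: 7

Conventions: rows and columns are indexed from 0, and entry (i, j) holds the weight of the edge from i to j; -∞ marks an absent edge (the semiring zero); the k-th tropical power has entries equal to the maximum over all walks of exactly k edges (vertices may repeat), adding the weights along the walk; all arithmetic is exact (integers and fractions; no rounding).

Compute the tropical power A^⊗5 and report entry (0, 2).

A^⊗2:
  [15, 11, 13]
  [-∞, 16, -∞]
  [16, 13, 15]
A^⊗3:
  [22, 19, 21]
  [-∞, 24, -∞]
  [24, 21, 22]
A^⊗4:
  [30, 27, 28]
  [-∞, 32, -∞]
  [31, 29, 30]
A^⊗5:
  [37, 35, 36]
  [-∞, 40, -∞]
  [39, 37, 37]
Key observation: the optimum is the walk 0->2->0->2->0->2, with weight 6 + 9 + 6 + 9 + 6 = 36.
Optimal value attained by: walk 0->2->0->2->0->2.
Answer: (A^⊗5)[0][2] = 36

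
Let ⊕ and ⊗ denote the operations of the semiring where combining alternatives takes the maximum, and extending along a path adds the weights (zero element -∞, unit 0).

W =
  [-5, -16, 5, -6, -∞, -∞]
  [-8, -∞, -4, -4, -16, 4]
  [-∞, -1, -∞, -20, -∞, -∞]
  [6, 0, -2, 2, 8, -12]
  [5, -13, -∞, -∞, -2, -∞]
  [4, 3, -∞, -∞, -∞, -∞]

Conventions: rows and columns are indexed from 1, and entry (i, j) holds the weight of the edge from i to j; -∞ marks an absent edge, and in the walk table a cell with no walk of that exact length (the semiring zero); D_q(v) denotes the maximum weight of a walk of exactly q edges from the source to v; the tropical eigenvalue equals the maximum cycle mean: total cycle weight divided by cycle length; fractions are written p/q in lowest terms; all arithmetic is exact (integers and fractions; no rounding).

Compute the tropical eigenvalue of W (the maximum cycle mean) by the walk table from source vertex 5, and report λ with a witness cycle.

q=0: [-∞, -∞, -∞, -∞, 0, -∞]
q=1: [5, -13, -∞, -∞, -2, -∞]
q=2: [3, -11, 10, -1, -4, -9]
q=3: [5, 9, 8, 1, 7, -7]
q=4: [12, 7, 10, 5, 9, 13]
q=5: [17, 16, 17, 7, 13, 11]
q=6: [18, 16, 22, 12, 15, 20]
Optimal cycle mean attained by: cycle 2->6->2, total 4 + 3, length 2.
Answer: λ = 7/2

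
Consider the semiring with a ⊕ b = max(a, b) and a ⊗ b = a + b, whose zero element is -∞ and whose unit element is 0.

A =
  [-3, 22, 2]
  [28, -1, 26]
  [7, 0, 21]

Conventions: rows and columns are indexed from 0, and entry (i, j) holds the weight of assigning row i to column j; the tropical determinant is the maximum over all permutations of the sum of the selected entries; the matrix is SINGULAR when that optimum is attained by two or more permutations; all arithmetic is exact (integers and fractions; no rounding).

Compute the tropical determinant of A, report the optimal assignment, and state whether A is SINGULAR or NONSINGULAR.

σ = (0, 1, 2): (-3) + (-1) + 21 = 17
σ = (0, 2, 1): (-3) + 26 + 0 = 23
σ = (1, 0, 2): 22 + 28 + 21 = 71
σ = (1, 2, 0): 22 + 26 + 7 = 55
σ = (2, 0, 1): 2 + 28 + 0 = 30
σ = (2, 1, 0): 2 + (-1) + 7 = 8
Optimal value attained by: σ = (1, 0, 2).
Answer: det⊕(A) = 71; verdict: NONSINGULAR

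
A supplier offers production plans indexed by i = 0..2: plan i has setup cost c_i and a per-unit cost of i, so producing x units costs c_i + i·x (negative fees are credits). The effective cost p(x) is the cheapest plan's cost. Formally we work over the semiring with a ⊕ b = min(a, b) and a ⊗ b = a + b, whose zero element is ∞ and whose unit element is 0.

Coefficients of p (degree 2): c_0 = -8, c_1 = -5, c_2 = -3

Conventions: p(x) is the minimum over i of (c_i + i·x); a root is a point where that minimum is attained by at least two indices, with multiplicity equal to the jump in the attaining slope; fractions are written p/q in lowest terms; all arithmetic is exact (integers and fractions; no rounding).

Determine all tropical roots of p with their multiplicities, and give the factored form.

hull edge (i=0, c=-8) to (i=2, c=-3): slope 5/2, span 2
Factored form: p(x) = -3 ⊗ (x ⊕ (-5/2)) ⊗ (x ⊕ (-5/2))
Answer: roots = -5/2 (mult 2)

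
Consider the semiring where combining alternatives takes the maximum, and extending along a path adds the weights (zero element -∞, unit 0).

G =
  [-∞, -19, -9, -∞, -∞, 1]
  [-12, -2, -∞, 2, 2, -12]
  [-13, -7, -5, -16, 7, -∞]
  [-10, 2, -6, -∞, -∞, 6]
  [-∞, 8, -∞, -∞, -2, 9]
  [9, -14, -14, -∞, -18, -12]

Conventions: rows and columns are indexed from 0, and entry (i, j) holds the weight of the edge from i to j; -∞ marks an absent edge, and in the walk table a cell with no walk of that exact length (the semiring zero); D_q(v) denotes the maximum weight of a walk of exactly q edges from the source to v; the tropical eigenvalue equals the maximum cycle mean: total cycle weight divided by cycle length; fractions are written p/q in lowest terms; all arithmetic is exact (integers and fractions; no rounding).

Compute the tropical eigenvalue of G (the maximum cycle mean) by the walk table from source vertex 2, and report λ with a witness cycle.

q=0: [-∞, -∞, 0, -∞, -∞, -∞]
q=1: [-13, -7, -5, -16, 7, -∞]
q=2: [-18, 15, -10, -5, 5, 16]
q=3: [25, 13, 2, 17, 17, 14]
q=4: [23, 25, 16, 15, 15, 26]
q=5: [35, 23, 14, 27, 27, 24]
q=6: [33, 35, 26, 25, 25, 36]
Optimal cycle mean attained by: cycle 0->5->0, total 1 + 9, length 2.
Answer: λ = 5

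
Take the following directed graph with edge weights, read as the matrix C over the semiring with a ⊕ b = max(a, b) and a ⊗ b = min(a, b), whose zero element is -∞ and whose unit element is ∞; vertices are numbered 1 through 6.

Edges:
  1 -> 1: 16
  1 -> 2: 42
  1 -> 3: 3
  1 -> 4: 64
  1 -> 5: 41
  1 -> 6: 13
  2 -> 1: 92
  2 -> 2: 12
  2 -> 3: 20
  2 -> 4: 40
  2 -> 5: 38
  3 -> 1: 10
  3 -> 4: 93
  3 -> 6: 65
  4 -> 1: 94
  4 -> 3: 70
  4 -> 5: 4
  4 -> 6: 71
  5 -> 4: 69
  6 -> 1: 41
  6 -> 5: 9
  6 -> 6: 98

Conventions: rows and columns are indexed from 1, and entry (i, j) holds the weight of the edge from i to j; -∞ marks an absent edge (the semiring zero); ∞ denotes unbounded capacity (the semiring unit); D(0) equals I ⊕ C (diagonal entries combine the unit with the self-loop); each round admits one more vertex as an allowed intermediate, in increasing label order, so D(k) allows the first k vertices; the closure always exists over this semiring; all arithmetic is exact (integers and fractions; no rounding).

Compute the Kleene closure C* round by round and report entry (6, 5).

D(0):
  [∞, 42, 3, 64, 41, 13]
  [92, ∞, 20, 40, 38, -∞]
  [10, -∞, ∞, 93, -∞, 65]
  [94, -∞, 70, ∞, 4, 71]
  [-∞, -∞, -∞, 69, ∞, -∞]
  [41, -∞, -∞, -∞, 9, ∞]
D(1):
  [∞, 42, 3, 64, 41, 13]
  [92, ∞, 20, 64, 41, 13]
  [10, 10, ∞, 93, 10, 65]
  [94, 42, 70, ∞, 41, 71]
  [-∞, -∞, -∞, 69, ∞, -∞]
  [41, 41, 3, 41, 41, ∞]
D(2):
  [∞, 42, 20, 64, 41, 13]
  [92, ∞, 20, 64, 41, 13]
  [10, 10, ∞, 93, 10, 65]
  [94, 42, 70, ∞, 41, 71]
  [-∞, -∞, -∞, 69, ∞, -∞]
  [41, 41, 20, 41, 41, ∞]
D(3):
  [∞, 42, 20, 64, 41, 20]
  [92, ∞, 20, 64, 41, 20]
  [10, 10, ∞, 93, 10, 65]
  [94, 42, 70, ∞, 41, 71]
  [-∞, -∞, -∞, 69, ∞, -∞]
  [41, 41, 20, 41, 41, ∞]
D(4):
  [∞, 42, 64, 64, 41, 64]
  [92, ∞, 64, 64, 41, 64]
  [93, 42, ∞, 93, 41, 71]
  [94, 42, 70, ∞, 41, 71]
  [69, 42, 69, 69, ∞, 69]
  [41, 41, 41, 41, 41, ∞]
D(5):
  [∞, 42, 64, 64, 41, 64]
  [92, ∞, 64, 64, 41, 64]
  [93, 42, ∞, 93, 41, 71]
  [94, 42, 70, ∞, 41, 71]
  [69, 42, 69, 69, ∞, 69]
  [41, 41, 41, 41, 41, ∞]
D(6):
  [∞, 42, 64, 64, 41, 64]
  [92, ∞, 64, 64, 41, 64]
  [93, 42, ∞, 93, 41, 71]
  [94, 42, 70, ∞, 41, 71]
  [69, 42, 69, 69, ∞, 69]
  [41, 41, 41, 41, 41, ∞]
Answer: C*[6][5] = 41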